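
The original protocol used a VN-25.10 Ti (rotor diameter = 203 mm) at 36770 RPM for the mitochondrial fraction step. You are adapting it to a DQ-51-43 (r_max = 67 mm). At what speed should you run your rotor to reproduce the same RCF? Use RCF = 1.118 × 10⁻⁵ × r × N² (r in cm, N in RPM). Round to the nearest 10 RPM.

≈ 45260 RPM

Original rotor: r = 203 mm / 2 = 101.5 mm = 10.15 cm
RCF_original = 1.118 × 10⁻⁵ × 10.15 × (36770)² = 1.118 × 10⁻⁵ × 10.15 × 1,352,032,900 ≈ 153,424.6 × g
Your rotor: r = 67 mm = 6.7 cm
153,424.6 = 1.118 × 10⁻⁵ × 6.7 × N²
N² = 153,424.6 / (7.4906 × 10⁻⁵) = 2,048,228,446
N ≈ √2,048,228,446 ≈ 45,257.4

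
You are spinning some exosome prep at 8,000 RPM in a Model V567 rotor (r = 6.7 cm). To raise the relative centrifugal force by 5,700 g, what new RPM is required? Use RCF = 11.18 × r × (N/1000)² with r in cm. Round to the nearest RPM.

≈ 11836 RPM

Current RCF = 11.18 × 6.7 × (8)² = 11.18 × 6.7 × 64 ≈ 4,794 × g
Target RCF = 4,794 + 5,700 = 10,494 × g
(N/1000)² = 10,494 / 74.906 = 140.0956
N = 1000 × √140.0956 ≈ 11,836.2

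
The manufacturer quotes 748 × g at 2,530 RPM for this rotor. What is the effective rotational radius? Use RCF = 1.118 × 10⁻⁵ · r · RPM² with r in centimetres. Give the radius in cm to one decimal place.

10.5 cm

748 = 1.118 × 10⁻⁵ × r × (2530)²
r = 748 / (1.118 × 10⁻⁵ × 6,400,900) = 748 / 71.56206 ≈ 10.452 cm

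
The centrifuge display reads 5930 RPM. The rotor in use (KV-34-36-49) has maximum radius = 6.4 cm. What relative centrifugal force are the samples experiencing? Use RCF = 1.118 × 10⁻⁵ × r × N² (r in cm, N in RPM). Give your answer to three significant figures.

RCF ≈ 2520 g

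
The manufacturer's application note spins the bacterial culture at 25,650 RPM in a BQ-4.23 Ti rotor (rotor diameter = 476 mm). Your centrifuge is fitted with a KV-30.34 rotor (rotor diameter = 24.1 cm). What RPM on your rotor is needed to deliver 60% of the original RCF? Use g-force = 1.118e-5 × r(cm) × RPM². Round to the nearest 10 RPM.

Original rotor: r = 476 mm / 2 = 238 mm = 23.8 cm
RCF = 1.118 × 10⁻⁵ × r × N²
RCF_original = 1.118 × 10⁻⁵ × 23.8 × (25650)² = 1.118 × 10⁻⁵ × 23.8 × 657,922,500 ≈ 175,062.7 × g
Target RCF = 0.6 × 175,062.7 ≈ 105,037.6 × g
Your rotor: r = 24.1 / 2 = 12.05 cm
105,037.6 = 1.118 × 10⁻⁵ × 12.05 × N²
N² = 105,037.6 / (13.4719 × 10⁻⁵) = 779,679,184
N ≈ √779,679,184 ≈ 27,922.7

≈ 27920 RPM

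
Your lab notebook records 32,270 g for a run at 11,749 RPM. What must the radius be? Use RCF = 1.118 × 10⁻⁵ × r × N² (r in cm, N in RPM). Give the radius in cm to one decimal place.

20.9 cm

RCF = 1.118 × 10⁻⁵ × r × N²
32270 = 1.118 × 10⁻⁵ × r × (11749)²
r = 32270 / (1.118 × 10⁻⁵ × 138,039,001) = 32270 / 1543.276 ≈ 20.910 cm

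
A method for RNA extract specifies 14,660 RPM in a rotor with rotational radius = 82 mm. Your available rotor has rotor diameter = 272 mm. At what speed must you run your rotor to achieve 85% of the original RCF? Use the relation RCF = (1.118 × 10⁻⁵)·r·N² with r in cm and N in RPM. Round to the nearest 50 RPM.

10500 RPM

Original rotor: r = 82 mm = 8.2 cm
RCF_original = 1.118 × 10⁻⁵ × 8.2 × (14660)² = 1.118 × 10⁻⁵ × 8.2 × 214,915,600 ≈ 19,702.6 × g
Target RCF = 0.85 × 19,702.6 ≈ 16,747.2 × g
Your rotor: r = 272 mm / 2 = 136 mm = 13.6 cm
16,747.2 = 1.118 × 10⁻⁵ × 13.6 × N²
N² = 16,747.2 / (15.2048 × 10⁻⁵) = 110,144,165
N ≈ √110,144,165 ≈ 10,495.0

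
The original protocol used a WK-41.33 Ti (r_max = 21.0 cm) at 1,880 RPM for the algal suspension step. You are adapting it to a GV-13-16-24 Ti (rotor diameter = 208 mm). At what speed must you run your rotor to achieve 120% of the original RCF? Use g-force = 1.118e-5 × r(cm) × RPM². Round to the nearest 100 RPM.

RCF_original = 1.118 × 10⁻⁵ × 21 × (1880)² = 1.118 × 10⁻⁵ × 21 × 3,534,400 ≈ 829.8 × g
Target RCF = 1.2 × 829.8 ≈ 995.8 × g
Your rotor: r = 208 mm / 2 = 104 mm = 10.4 cm
995.8 = 1.118 × 10⁻⁵ × 10.4 × N²
N² = 995.8 / (11.6272 × 10⁻⁵) = 8,564,401
N ≈ √8,564,401 ≈ 2,926.5

2900 RPM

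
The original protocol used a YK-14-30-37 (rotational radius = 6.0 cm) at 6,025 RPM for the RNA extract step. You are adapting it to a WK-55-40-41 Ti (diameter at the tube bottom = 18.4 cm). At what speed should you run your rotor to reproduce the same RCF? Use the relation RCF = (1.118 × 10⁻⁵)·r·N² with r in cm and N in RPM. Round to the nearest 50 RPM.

RCF_original = 1.118 × 10⁻⁵ × 6 × (6025)² = 1.118 × 10⁻⁵ × 6 × 36,300,625 ≈ 2,435 × g
Your rotor: r = 18.4 / 2 = 9.2 cm
2,435 = 1.118 × 10⁻⁵ × 9.2 × N²
N² = 2,435 / (10.2856 × 10⁻⁵) = 23,673,874
N ≈ √23,673,874 ≈ 4,865.6

≈ 4850 RPM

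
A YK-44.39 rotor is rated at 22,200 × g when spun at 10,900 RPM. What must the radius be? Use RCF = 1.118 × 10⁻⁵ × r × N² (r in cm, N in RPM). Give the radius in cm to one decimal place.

≈ 16.7 cm

RCF = 1.118 × 10⁻⁵ × r × N²
22200 = 1.118 × 10⁻⁵ × r × (10900)²
r = 22200 / (1.118 × 10⁻⁵ × 118,810,000) = 22200 / 1328.296 ≈ 16.713 cm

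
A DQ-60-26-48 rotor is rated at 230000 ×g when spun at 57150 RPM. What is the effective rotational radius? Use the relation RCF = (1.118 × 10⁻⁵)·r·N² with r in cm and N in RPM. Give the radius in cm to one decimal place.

≈ 6.3 cm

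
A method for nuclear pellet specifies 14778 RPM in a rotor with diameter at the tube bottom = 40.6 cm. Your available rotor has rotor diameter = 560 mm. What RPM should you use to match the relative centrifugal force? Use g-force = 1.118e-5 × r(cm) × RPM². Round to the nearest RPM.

Original rotor: r = 40.6 / 2 = 20.3 cm
RCF_original = 1.118 × 10⁻⁵ × 20.3 × (14778)² = 1.118 × 10⁻⁵ × 20.3 × 218,389,284 ≈ 49,564.3 × g
Your rotor: r = 560 mm / 2 = 280 mm = 28 cm
49,564.3 = 1.118 × 10⁻⁵ × 28 × N²
N² = 49,564.3 / (31.304 × 10⁻⁵) = 158,332,162
N ≈ √158,332,162 ≈ 12,583.0

≈ 12583 RPM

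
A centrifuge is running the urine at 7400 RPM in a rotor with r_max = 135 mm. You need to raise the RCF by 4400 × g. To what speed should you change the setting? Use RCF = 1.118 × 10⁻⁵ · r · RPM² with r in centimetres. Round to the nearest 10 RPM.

9160 RPM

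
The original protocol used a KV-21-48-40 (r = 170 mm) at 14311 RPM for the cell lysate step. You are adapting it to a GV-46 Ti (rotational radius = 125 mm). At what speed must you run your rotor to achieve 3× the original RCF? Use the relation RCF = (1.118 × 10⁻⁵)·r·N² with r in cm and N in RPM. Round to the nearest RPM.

Original rotor: r = 170 mm = 17.0 cm
RCF = 1.118 × 10⁻⁵ × r × N²
RCF_original = 1.118 × 10⁻⁵ × 17 × (14311)² = 1.118 × 10⁻⁵ × 17 × 204,804,721 ≈ 38,925.2 × g
Target RCF = 3 × 38,925.2 ≈ 116,775.6 × g
Your rotor: r = 125 mm = 12.5 cm
116,775.6 = 1.118 × 10⁻⁵ × 12.5 × N²
N² = 116,775.6 / (13.975 × 10⁻⁵) = 835,603,578
N ≈ √835,603,578 ≈ 28,906.8

28907 RPM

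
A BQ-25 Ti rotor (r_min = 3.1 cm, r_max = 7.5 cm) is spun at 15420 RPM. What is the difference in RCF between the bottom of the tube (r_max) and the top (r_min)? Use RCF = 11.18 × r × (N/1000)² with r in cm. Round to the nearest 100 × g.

RCF_max = 11.18 × 7.5 × (15.42)² = 11.18 × 7.5 × 237.7764 ≈ 19,937.6 × g
RCF_min = 11.18 × 3.1 × (15.42)² = 11.18 × 3.1 × 237.7764 ≈ 8,240.9 × g
ΔRCF = 19,937.6 − 8,240.9 = 11,696.7

ΔRCF ≈ 11700 ×g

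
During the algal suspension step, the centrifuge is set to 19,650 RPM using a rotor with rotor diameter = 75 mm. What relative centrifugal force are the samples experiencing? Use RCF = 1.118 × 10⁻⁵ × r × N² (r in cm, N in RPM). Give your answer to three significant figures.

r = 75 mm / 2 = 37.5 mm = 3.75 cm
RCF = 1.118 × 10⁻⁵ × r × N²
RCF = 1.118 × 10⁻⁵ × 3.75 × (19650)² = 1.118 × 10⁻⁵ × 3.75 × 386,122,500 ≈ 16,188.2 × g

≈ 16200 x g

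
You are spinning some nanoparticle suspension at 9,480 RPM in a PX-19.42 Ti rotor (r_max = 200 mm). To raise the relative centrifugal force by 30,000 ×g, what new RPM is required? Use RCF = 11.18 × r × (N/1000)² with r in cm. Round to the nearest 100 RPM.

15000 RPM

r = 200 mm = 20.0 cm
Current RCF = 11.18 × 20 × (9.48)² = 11.18 × 20 × 89.8704 ≈ 20,095 × g
Target RCF = 20,095 + 30,000 = 50,095 × g
(N/1000)² = 50,095 / 223.6 = 224.0385
N = 1000 × √224.0385 ≈ 14,967.9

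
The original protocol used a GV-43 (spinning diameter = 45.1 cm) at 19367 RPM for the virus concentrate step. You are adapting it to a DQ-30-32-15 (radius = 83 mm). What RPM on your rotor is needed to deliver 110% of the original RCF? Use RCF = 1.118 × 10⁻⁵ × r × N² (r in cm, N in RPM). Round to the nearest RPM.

33481 RPM

Original rotor: r = 45.1 / 2 = 22.55 cm
RCF_original = 1.118 × 10⁻⁵ × 22.55 × (19367)² = 1.118 × 10⁻⁵ × 22.55 × 375,080,689 ≈ 94,561.2 × g
Target RCF = 1.1 × 94,561.2 ≈ 104,017.3 × g
Your rotor: r = 83 mm = 8.3 cm
104,017.3 = 1.118 × 10⁻⁵ × 8.3 × N²
N² = 104,017.3 / (9.2794 × 10⁻⁵) = 1,120,948,553
N ≈ √1,120,948,553 ≈ 33,480.6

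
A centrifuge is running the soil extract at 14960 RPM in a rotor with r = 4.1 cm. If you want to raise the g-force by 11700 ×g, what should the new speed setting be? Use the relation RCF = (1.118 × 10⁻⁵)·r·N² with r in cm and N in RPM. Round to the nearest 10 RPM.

Current RCF = 1.118 × 10⁻⁵ × 4.1 × (14960)² = 1.118 × 10⁻⁵ × 4.1 × 223,801,600 ≈ 10,258.6 × g
Target RCF = 10,258.6 + 11,700 = 21,958.6 × g
N² = 21,958.6 / (4.5838 × 10⁻⁵) = 479,047,951
N ≈ √479,047,951 ≈ 21,887.2

21890 RPM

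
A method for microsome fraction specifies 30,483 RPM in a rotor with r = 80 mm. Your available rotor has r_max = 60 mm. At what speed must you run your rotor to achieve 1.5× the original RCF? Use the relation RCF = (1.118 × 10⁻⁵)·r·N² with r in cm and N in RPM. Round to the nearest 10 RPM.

≈ 43110 RPM

Original rotor: r = 80 mm = 8.0 cm
RCF = 1.118 × 10⁻⁵ × r × N²
RCF_original = 1.118 × 10⁻⁵ × 8 × (30483)² = 1.118 × 10⁻⁵ × 8 × 929,213,289 ≈ 83,108.8 × g
Target RCF = 1.5 × 83,108.8 ≈ 124,663.2 × g
Your rotor: r = 60 mm = 6.0 cm
124,663.2 = 1.118 × 10⁻⁵ × 6 × N²
N² = 124,663.2 / (6.708 × 10⁻⁵) = 1,858,425,760
N ≈ √1,858,425,760 ≈ 43,109.5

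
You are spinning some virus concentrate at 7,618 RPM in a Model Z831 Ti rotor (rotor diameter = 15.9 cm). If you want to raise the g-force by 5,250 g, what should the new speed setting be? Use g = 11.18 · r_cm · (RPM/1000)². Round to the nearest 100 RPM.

r = 15.9 / 2 = 7.95 cm
Current RCF = 11.18 × 7.95 × (7.618)² = 11.18 × 7.95 × 58.033924 ≈ 5,158.1 × g
Target RCF = 5,158.1 + 5,250 = 10,408.1 × g
(N/1000)² = 10,408.1 / 88.881 = 117.1015
N = 1000 × √117.1015 ≈ 10,821.3

≈ 10800 RPM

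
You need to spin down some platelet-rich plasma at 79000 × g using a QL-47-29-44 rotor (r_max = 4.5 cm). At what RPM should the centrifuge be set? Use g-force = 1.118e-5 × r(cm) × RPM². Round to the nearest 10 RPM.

N ≈ 39630 RPM

RCF = 1.118 × 10⁻⁵ × r × N²
79,000 = 1.118 × 10⁻⁵ × 4.5 × N²
N² = 79,000 / (5.031 × 10⁻⁵) = 1,570,264,361
N ≈ √1,570,264,361 ≈ 39,626.6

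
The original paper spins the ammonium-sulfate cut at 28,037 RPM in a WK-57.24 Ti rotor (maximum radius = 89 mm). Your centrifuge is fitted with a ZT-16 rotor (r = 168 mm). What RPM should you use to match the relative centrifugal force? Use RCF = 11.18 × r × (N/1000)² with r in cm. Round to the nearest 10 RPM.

Original rotor: r = 89 mm = 8.9 cm
RCF_original = 11.18 × 8.9 × (28.037)² = 11.18 × 8.9 × 786.073369 ≈ 78,215.9 × g
Your rotor: r = 168 mm = 16.8 cm
78,215.9 = 11.18 × 16.8 × (N/1000)²
(N/1000)² = 78,215.9 / 187.824 = 416.4319
N = 1000 × √416.4319 ≈ 20,406.7

20410 RPM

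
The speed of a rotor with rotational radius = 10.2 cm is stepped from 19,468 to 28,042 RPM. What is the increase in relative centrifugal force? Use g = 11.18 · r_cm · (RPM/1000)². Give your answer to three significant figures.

RCF₁ = 11.18 × 10.2 × (19.468)² = 11.18 × 10.2 × 379.003024 ≈ 43,220 × g
RCF₂ = 11.18 × 10.2 × (28.042)² = 11.18 × 10.2 × 786.353764 ≈ 89,672.6 × g
Increase = 89,672.6 − 43,220 = 46,452.6

46500 g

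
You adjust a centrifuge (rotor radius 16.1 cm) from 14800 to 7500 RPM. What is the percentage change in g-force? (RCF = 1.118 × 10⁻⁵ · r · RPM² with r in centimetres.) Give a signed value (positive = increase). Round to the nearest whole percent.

-74%

RCF ∝ N², so the ratio is (7500/14800)² = (0.506757)² = 0.2568.
Change = 0.2568 − 1 = -0.7432 → -74.3%.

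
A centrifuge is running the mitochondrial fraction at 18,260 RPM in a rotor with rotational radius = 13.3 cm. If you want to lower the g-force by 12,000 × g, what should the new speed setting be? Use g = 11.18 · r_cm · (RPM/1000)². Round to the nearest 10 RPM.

Current RCF = 11.18 × 13.3 × (18.26)² = 11.18 × 13.3 × 333.4276 ≈ 49,578.7 × g
Target RCF = 49,578.7 − 12,000 = 37,578.7 × g
(N/1000)² = 37,578.7 / 148.694 = 252.7251
N = 1000 × √252.7251 ≈ 15,897.3

≈ 15900 RPM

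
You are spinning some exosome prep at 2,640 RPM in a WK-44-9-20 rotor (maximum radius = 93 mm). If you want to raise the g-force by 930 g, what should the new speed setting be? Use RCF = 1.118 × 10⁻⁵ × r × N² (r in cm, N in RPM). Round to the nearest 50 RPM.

4000 RPM

r = 93 mm = 9.3 cm
Current RCF = 1.118 × 10⁻⁵ × 9.3 × (2640)² = 1.118 × 10⁻⁵ × 9.3 × 6,969,600 ≈ 724.7 × g
Target RCF = 724.7 + 930 = 1,654.7 × g
N² = 1,654.7 / (10.3974 × 10⁻⁵) = 15,914,556
N ≈ √15,914,556 ≈ 3,989.3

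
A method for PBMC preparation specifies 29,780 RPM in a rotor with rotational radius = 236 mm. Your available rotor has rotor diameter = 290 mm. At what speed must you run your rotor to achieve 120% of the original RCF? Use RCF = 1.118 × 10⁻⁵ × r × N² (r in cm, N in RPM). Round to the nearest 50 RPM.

41600 RPM

Original rotor: r = 236 mm = 23.6 cm
RCF_original = 1.118 × 10⁻⁵ × 23.6 × (29780)² = 1.118 × 10⁻⁵ × 23.6 × 886,848,400 ≈ 233,993.2 × g
Target RCF = 1.2 × 233,993.2 ≈ 280,791.8 × g
Your rotor: r = 290 mm / 2 = 145 mm = 14.5 cm
280,791.8 = 1.118 × 10⁻⁵ × 14.5 × N²
N² = 280,791.8 / (16.211 × 10⁻⁵) = 1,732,106,594
N ≈ √1,732,106,594 ≈ 41,618.6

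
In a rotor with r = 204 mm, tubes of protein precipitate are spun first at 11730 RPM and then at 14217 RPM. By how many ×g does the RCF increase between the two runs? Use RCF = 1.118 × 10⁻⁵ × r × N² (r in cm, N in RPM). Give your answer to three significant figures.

14700 ×g

r = 204 mm = 20.4 cm
RCF₁ = 1.118 × 10⁻⁵ × 20.4 × (11730)² = 1.118 × 10⁻⁵ × 20.4 × 137,592,900 ≈ 31,381.1 × g
RCF₂ = 1.118 × 10⁻⁵ × 20.4 × (14217)² = 1.118 × 10⁻⁵ × 20.4 × 202,123,089 ≈ 46,098.6 × g
Increase = 46,098.6 − 31,381.1 = 14,717.5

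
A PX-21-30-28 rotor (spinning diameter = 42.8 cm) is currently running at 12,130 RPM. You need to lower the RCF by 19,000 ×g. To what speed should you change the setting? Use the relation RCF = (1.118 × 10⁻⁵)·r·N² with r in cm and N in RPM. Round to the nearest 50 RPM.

≈ 8250 RPM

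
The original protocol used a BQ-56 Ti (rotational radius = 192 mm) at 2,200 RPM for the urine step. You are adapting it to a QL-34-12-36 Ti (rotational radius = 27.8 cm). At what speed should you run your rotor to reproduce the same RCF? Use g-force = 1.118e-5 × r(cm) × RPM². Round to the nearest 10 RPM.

Original rotor: r = 192 mm = 19.2 cm
RCF = 1.118 × 10⁻⁵ × r × N²
RCF_original = 1.118 × 10⁻⁵ × 19.2 × (2200)² = 1.118 × 10⁻⁵ × 19.2 × 4,840,000 ≈ 1,038.9 × g
1,038.9 = 1.118 × 10⁻⁵ × 27.8 × N²
N² = 1,038.9 / (31.0804 × 10⁻⁵) = 3,342,621
N ≈ √3,342,621 ≈ 1,828.3

≈ 1830 RPM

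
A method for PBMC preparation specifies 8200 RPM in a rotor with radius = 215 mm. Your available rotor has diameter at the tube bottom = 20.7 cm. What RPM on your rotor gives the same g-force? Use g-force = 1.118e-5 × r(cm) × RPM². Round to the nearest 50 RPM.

Original rotor: r = 215 mm = 21.5 cm
RCF_original = 1.118 × 10⁻⁵ × 21.5 × (8200)² = 1.118 × 10⁻⁵ × 21.5 × 67,240,000 ≈ 16,162.5 × g
Your rotor: r = 20.7 / 2 = 10.35 cm
16,162.5 = 1.118 × 10⁻⁵ × 10.35 × N²
N² = 16,162.5 / (11.5713 × 10⁻⁵) = 139,677,478
N ≈ √139,677,478 ≈ 11,818.5

11800 RPM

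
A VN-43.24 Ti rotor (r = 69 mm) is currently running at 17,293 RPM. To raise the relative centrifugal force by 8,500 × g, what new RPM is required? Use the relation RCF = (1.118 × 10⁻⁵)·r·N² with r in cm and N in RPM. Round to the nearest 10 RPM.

≈ 20230 RPM

r = 69 mm = 6.9 cm
Current RCF = 1.118 × 10⁻⁵ × 6.9 × (17293)² = 1.118 × 10⁻⁵ × 6.9 × 299,047,849 ≈ 23,069.1 × g
Target RCF = 23,069.1 + 8,500 = 31,569.1 × g
N² = 31,569.1 / (7.7142 × 10⁻⁵) = 409,233,621
N ≈ √409,233,621 ≈ 20,229.5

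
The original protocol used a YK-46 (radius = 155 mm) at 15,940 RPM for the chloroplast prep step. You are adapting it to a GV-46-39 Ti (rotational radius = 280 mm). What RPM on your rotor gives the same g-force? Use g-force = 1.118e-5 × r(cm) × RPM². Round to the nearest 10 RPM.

Original rotor: r = 155 mm = 15.5 cm
RCF_original = 1.118 × 10⁻⁵ × 15.5 × (15940)² = 1.118 × 10⁻⁵ × 15.5 × 254,083,600 ≈ 44,030.1 × g
Your rotor: r = 280 mm = 28.0 cm
44,030.1 = 1.118 × 10⁻⁵ × 28 × N²
N² = 44,030.1 / (31.304 × 10⁻⁵) = 140,653,271
N ≈ √140,653,271 ≈ 11,859.7

11860 RPM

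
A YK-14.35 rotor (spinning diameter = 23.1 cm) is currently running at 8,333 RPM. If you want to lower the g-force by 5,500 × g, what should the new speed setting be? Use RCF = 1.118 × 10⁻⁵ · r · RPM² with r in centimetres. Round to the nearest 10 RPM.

≈ 5180 RPM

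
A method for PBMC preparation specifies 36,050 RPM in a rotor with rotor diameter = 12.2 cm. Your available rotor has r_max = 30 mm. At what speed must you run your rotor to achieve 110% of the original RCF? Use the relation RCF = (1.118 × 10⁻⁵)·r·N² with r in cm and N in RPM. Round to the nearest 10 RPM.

≈ 53910 RPM

Original rotor: r = 12.2 / 2 = 6.1 cm
RCF = 1.118 × 10⁻⁵ × r × N²
RCF_original = 1.118 × 10⁻⁵ × 6.1 × (36050)² = 1.118 × 10⁻⁵ × 6.1 × 1,299,602,500 ≈ 88,630.3 × g
Target RCF = 1.1 × 88,630.3 ≈ 97,493.3 × g
Your rotor: r = 30 mm = 3.0 cm
97,493.3 = 1.118 × 10⁻⁵ × 3 × N²
N² = 97,493.3 / (3.354 × 10⁻⁵) = 2,906,776,983
N ≈ √2,906,776,983 ≈ 53,914.5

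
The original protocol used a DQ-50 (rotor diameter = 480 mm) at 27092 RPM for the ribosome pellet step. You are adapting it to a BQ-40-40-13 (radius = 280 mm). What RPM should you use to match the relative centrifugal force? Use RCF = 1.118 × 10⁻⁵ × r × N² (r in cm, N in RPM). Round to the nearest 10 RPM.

Original rotor: r = 480 mm / 2 = 240 mm = 24 cm
RCF_original = 1.118 × 10⁻⁵ × 24 × (27092)² = 1.118 × 10⁻⁵ × 24 × 733,976,464 ≈ 196,940.6 × g
Your rotor: r = 280 mm = 28.0 cm
196,940.6 = 1.118 × 10⁻⁵ × 28 × N²
N² = 196,940.6 / (31.304 × 10⁻⁵) = 629,122,796
N ≈ √629,122,796 ≈ 25,082.3

≈ 25080 RPM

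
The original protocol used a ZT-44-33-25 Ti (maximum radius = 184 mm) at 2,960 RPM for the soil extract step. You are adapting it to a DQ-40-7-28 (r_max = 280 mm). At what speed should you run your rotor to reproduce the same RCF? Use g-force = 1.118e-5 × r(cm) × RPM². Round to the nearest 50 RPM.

Original rotor: r = 184 mm = 18.4 cm
RCF_original = 1.118 × 10⁻⁵ × 18.4 × (2960)² = 1.118 × 10⁻⁵ × 18.4 × 8,761,600 ≈ 1,802.4 × g
Your rotor: r = 280 mm = 28.0 cm
1,802.4 = 1.118 × 10⁻⁵ × 28 × N²
N² = 1,802.4 / (31.304 × 10⁻⁵) = 5,757,731
N ≈ √5,757,731 ≈ 2,399.5

≈ 2400 RPM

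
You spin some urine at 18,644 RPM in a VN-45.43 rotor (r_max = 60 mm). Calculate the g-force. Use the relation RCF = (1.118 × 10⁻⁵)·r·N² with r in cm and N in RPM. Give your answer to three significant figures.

r = 60 mm = 6.0 cm
RCF = 1.118 × 10⁻⁵ × 6 × (18644)² = 1.118 × 10⁻⁵ × 6 × 347,598,736 ≈ 23,316.9 × g

≈ 23300 g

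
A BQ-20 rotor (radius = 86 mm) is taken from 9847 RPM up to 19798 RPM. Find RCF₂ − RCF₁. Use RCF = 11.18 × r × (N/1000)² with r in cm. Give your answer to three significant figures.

r = 86 mm = 8.6 cm
RCF₁ = 11.18 × 8.6 × (9.847)² = 11.18 × 8.6 × 96.963409 ≈ 9,322.8 × g
RCF₂ = 11.18 × 8.6 × (19.798)² = 11.18 × 8.6 × 391.960804 ≈ 37,686.2 × g
Increase = 37,686.2 − 9,322.8 = 28,363.4

28400 x g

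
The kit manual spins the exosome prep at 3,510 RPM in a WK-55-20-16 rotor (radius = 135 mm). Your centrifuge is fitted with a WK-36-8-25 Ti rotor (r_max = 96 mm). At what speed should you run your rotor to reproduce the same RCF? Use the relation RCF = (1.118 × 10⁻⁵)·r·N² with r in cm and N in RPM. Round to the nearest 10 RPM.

≈ 4160 RPM

Original rotor: r = 135 mm = 13.5 cm
RCF = 1.118 × 10⁻⁵ × r × N²
RCF_original = 1.118 × 10⁻⁵ × 13.5 × (3510)² = 1.118 × 10⁻⁵ × 13.5 × 12,320,100 ≈ 1,859.5 × g
Your rotor: r = 96 mm = 9.6 cm
1,859.5 = 1.118 × 10⁻⁵ × 9.6 × N²
N² = 1,859.5 / (10.7328 × 10⁻⁵) = 17,325,395
N ≈ √17,325,395 ≈ 4,162.4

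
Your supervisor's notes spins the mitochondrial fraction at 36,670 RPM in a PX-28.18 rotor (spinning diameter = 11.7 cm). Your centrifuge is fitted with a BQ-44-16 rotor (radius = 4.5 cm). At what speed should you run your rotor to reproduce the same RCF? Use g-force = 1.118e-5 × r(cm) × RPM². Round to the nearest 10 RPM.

41810 RPM

Original rotor: r = 11.7 / 2 = 5.85 cm
RCF_original = 1.118 × 10⁻⁵ × 5.85 × (36670)² = 1.118 × 10⁻⁵ × 5.85 × 1,344,688,900 ≈ 87,946.7 × g
87,946.7 = 1.118 × 10⁻⁵ × 4.5 × N²
N² = 87,946.7 / (5.031 × 10⁻⁵) = 1,748,095,806
N ≈ √1,748,095,806 ≈ 41,810.2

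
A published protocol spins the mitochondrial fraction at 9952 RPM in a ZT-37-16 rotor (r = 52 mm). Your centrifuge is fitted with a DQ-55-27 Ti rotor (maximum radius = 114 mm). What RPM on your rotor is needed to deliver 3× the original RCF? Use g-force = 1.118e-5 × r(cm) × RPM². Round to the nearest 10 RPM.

Original rotor: r = 52 mm = 5.2 cm
RCF_original = 1.118 × 10⁻⁵ × 5.2 × (9952)² = 1.118 × 10⁻⁵ × 5.2 × 99,042,304 ≈ 5,757.9 × g
Target RCF = 3 × 5,757.9 ≈ 17,273.7 × g
Your rotor: r = 114 mm = 11.4 cm
17,273.7 = 1.118 × 10⁻⁵ × 11.4 × N²
N² = 17,273.7 / (12.7452 × 10⁻⁵) = 135,531,023
N ≈ √135,531,023 ≈ 11,641.8

≈ 11640 RPM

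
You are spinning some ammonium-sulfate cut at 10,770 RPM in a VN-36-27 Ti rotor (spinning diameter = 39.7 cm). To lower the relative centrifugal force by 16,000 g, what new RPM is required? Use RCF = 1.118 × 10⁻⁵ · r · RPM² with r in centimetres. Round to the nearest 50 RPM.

r = 39.7 / 2 = 19.85 cm
Current RCF = 1.118 × 10⁻⁵ × 19.85 × (10770)² = 1.118 × 10⁻⁵ × 19.85 × 115,992,900 ≈ 25,741.5 × g
Target RCF = 25,741.5 − 16,000 = 9,741.5 × g
N² = 9,741.5 / (22.1923 × 10⁻⁵) = 43,895,856
N ≈ √43,895,856 ≈ 6,625.4

N₂ ≈ 6650 RPM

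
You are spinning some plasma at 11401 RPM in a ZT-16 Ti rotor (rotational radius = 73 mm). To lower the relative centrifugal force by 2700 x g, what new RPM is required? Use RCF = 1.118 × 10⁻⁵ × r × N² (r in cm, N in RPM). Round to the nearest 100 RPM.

N₂ ≈ 9800 RPM

r = 73 mm = 7.3 cm
Current RCF = 1.118 × 10⁻⁵ × 7.3 × (11401)² = 1.118 × 10⁻⁵ × 7.3 × 129,982,801 ≈ 10,608.4 × g
Target RCF = 10,608.4 − 2,700 = 7,908.4 × g
N² = 7,908.4 / (8.1614 × 10⁻⁵) = 96,900,042
N ≈ √96,900,042 ≈ 9,843.8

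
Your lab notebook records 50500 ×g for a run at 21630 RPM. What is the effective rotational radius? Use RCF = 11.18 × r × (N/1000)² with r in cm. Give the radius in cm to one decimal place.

50500 = 11.18 × r × (21.63)²
r = 50500 / (11.18 × 467.8569) = 50500 / 5230.64 ≈ 9.655 cm

9.7 cm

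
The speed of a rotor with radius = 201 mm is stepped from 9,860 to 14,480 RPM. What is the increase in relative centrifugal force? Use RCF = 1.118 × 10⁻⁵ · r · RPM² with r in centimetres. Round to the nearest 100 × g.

25300 × g

r = 201 mm = 20.1 cm
RCF₁ = 1.118 × 10⁻⁵ × 20.1 × (9860)² = 1.118 × 10⁻⁵ × 20.1 × 97,219,600 ≈ 21,847 × g
RCF₂ = 1.118 × 10⁻⁵ × 20.1 × (14480)² = 1.118 × 10⁻⁵ × 20.1 × 209,670,400 ≈ 47,116.7 × g
Increase = 47,116.7 − 21,847 = 25,269.7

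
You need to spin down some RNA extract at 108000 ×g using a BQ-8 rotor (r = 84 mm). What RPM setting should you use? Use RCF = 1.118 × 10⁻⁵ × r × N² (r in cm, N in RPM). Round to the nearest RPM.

N ≈ 33912 RPM

r = 84 mm = 8.4 cm
108,000 = 1.118 × 10⁻⁵ × 8.4 × N²
N² = 108,000 / (9.3912 × 10⁻⁵) = 1,150,012,778
N ≈ √1,150,012,778 ≈ 33,911.8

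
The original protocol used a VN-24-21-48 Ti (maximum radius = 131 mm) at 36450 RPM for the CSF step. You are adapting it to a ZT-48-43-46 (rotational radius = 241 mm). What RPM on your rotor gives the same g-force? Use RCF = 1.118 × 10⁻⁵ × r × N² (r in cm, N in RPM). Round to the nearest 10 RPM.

≈ 26870 RPM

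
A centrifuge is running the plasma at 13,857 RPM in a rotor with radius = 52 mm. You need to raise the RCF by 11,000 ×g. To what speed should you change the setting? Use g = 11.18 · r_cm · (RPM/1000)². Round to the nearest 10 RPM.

r = 52 mm = 5.2 cm
Current RCF = 11.18 × 5.2 × (13.857)² = 11.18 × 5.2 × 192.016449 ≈ 11,163.1 × g
Target RCF = 11,163.1 + 11,000 = 22,163.1 × g
(N/1000)² = 22,163.1 / 58.136 = 381.2285
N = 1000 × √381.2285 ≈ 19,525.1

N₂ ≈ 19530 RPM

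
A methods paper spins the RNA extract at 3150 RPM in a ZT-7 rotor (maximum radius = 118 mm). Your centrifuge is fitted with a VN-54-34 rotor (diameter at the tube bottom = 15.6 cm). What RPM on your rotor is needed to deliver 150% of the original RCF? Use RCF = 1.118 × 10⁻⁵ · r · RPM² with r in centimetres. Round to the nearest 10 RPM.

≈ 4750 RPM

Original rotor: r = 118 mm = 11.8 cm
RCF_original = 1.118 × 10⁻⁵ × 11.8 × (3150)² = 1.118 × 10⁻⁵ × 11.8 × 9,922,500 ≈ 1,309 × g
Target RCF = 1.5 × 1,309 ≈ 1,963.5 × g
Your rotor: r = 15.6 / 2 = 7.8 cm
1,963.5 = 1.118 × 10⁻⁵ × 7.8 × N²
N² = 1,963.5 / (8.7204 × 10⁻⁵) = 22,516,169
N ≈ √22,516,169 ≈ 4,745.1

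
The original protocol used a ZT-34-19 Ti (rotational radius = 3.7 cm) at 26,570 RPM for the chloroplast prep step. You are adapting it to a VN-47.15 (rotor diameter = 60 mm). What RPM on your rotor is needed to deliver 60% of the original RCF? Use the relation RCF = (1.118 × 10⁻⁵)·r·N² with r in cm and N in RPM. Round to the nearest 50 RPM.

≈ 22850 RPM

RCF_original = 1.118 × 10⁻⁵ × 3.7 × (26570)² = 1.118 × 10⁻⁵ × 3.7 × 705,964,900 ≈ 29,202.9 × g
Target RCF = 0.6 × 29,202.9 ≈ 17,521.7 × g
Your rotor: r = 60 mm / 2 = 30 mm = 3 cm
17,521.7 = 1.118 × 10⁻⁵ × 3 × N²
N² = 17,521.7 / (3.354 × 10⁻⁵) = 522,412,045
N ≈ √522,412,045 ≈ 22,856.3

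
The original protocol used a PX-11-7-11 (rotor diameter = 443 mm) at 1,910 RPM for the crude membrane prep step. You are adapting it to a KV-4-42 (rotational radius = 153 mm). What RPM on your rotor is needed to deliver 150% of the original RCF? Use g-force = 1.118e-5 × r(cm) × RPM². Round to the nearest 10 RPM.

Original rotor: r = 443 mm / 2 = 221.5 mm = 22.15 cm
RCF = 1.118 × 10⁻⁵ × r × N²
RCF_original = 1.118 × 10⁻⁵ × 22.15 × (1910)² = 1.118 × 10⁻⁵ × 22.15 × 3,648,100 ≈ 903.4 × g
Target RCF = 1.5 × 903.4 ≈ 1,355.1 × g
Your rotor: r = 153 mm = 15.3 cm
1,355.1 = 1.118 × 10⁻⁵ × 15.3 × N²
N² = 1,355.1 / (17.1054 × 10⁻⁵) = 7,922,060
N ≈ √7,922,060 ≈ 2,814.6

2810 RPM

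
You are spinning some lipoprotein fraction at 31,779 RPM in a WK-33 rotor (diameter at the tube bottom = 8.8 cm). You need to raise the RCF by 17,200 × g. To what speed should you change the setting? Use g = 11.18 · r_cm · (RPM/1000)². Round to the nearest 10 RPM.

36870 RPM

r = 8.8 / 2 = 4.4 cm
Current RCF = 11.18 × 4.4 × (31.779)² = 11.18 × 4.4 × 1,009.904841 ≈ 49,679.2 × g
Target RCF = 49,679.2 + 17,200 = 66,879.2 × g
(N/1000)² = 66,879.2 / 49.192 = 1359.554
N = 1000 × √1359.554 ≈ 36,872.1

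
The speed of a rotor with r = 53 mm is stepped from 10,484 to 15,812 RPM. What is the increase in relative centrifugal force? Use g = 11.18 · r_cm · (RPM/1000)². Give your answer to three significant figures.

≈ 8300 x g

r = 53 mm = 5.3 cm
RCF₁ = 11.18 × 5.3 × (10.484)² = 11.18 × 5.3 × 109.914256 ≈ 6,512.9 × g
RCF₂ = 11.18 × 5.3 × (15.812)² = 11.18 × 5.3 × 250.019344 ≈ 14,814.6 × g
Increase = 14,814.6 − 6,512.9 = 8,301.7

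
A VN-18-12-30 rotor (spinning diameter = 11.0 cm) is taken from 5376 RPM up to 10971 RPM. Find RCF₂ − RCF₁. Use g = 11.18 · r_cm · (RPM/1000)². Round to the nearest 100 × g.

r = 11.0 / 2 = 5.5 cm
RCF₁ = 11.18 × 5.5 × (5.376)² = 11.18 × 5.5 × 28.901376 ≈ 1,777.1 × g
RCF₂ = 11.18 × 5.5 × (10.971)² = 11.18 × 5.5 × 120.362841 ≈ 7,401.1 × g
Increase = 7,401.1 − 1,777.1 = 5,624

5600 ×g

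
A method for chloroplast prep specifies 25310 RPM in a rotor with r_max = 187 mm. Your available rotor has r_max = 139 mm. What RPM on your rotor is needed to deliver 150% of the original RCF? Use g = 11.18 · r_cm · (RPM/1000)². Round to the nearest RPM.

35954 RPM

Original rotor: r = 187 mm = 18.7 cm
RCF = 11.18 × r × (N/1000)²
RCF_original = 11.18 × 18.7 × (25.31)² = 11.18 × 18.7 × 640.5961 ≈ 133,926.9 × g
Target RCF = 1.5 × 133,926.9 ≈ 200,890.3 × g
Your rotor: r = 139 mm = 13.9 cm
200,890.3 = 11.18 × 13.9 × (N/1000)²
(N/1000)² = 200,890.3 / 155.402 = 1292.714
N = 1000 × √1292.714 ≈ 35,954.3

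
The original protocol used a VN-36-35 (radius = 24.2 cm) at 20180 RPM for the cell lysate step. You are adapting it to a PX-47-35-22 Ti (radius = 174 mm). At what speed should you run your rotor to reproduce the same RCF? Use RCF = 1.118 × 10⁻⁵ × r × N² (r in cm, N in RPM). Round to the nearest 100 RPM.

RCF_original = 1.118 × 10⁻⁵ × 24.2 × (20180)² = 1.118 × 10⁻⁵ × 24.2 × 407,232,400 ≈ 110,179.2 × g
Your rotor: r = 174 mm = 17.4 cm
110,179.2 = 1.118 × 10⁻⁵ × 17.4 × N²
N² = 110,179.2 / (19.4532 × 10⁻⁵) = 566,380,853
N ≈ √566,380,853 ≈ 23,798.8

≈ 23800 RPM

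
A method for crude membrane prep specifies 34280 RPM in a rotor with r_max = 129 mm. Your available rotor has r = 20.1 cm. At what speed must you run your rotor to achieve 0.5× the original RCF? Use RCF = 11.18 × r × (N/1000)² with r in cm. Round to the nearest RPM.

≈ 19419 RPM

Original rotor: r = 129 mm = 12.9 cm
RCF = 11.18 × r × (N/1000)²
RCF_original = 11.18 × 12.9 × (34.28)² = 11.18 × 12.9 × 1,175.1184 ≈ 169,477.9 × g
Target RCF = 0.5 × 169,477.9 ≈ 84,738.9 × g
84,738.9 = 11.18 × 20.1 × (N/1000)²
(N/1000)² = 84,738.9 / 224.718 = 377.09
N = 1000 × √377.09 ≈ 19,418.8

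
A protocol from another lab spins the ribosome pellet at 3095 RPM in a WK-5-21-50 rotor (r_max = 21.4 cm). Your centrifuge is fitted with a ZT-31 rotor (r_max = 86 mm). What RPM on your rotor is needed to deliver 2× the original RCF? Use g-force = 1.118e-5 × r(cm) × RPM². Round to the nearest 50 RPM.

6900 RPM

RCF_original = 1.118 × 10⁻⁵ × 21.4 × (3095)² = 1.118 × 10⁻⁵ × 21.4 × 9,579,025 ≈ 2,291.8 × g
Target RCF = 2 × 2,291.8 ≈ 4,583.6 × g
Your rotor: r = 86 mm = 8.6 cm
4,583.6 = 1.118 × 10⁻⁵ × 8.6 × N²
N² = 4,583.6 / (9.6148 × 10⁻⁵) = 47,672,338
N ≈ √47,672,338 ≈ 6,904.5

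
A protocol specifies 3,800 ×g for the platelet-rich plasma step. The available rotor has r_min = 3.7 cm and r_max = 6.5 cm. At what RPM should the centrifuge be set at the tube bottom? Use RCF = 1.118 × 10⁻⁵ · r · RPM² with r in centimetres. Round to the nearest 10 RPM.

Use r_max = 6.5 cm.
RCF = 1.118 × 10⁻⁵ × r × N²
3,800 = 1.118 × 10⁻⁵ × 6.5 × N²
N² = 3,800 / (7.267 × 10⁻⁵) = 52,291,179
N ≈ √52,291,179 ≈ 7,231.3

≈ 7230 RPM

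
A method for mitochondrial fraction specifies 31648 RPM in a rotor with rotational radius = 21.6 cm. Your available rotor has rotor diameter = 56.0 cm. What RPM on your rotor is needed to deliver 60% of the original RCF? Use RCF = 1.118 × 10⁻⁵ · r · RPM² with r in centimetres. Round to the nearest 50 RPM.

RCF_original = 1.118 × 10⁻⁵ × 21.6 × (31648)² = 1.118 × 10⁻⁵ × 21.6 × 1,001,595,904 ≈ 241,873.4 × g
Target RCF = 0.6 × 241,873.4 ≈ 145,124 × g
Your rotor: r = 56.0 / 2 = 28 cm
145,124 = 1.118 × 10⁻⁵ × 28 × N²
N² = 145,124 / (31.304 × 10⁻⁵) = 463,595,707
N ≈ √463,595,707 ≈ 21,531.3

21550 RPM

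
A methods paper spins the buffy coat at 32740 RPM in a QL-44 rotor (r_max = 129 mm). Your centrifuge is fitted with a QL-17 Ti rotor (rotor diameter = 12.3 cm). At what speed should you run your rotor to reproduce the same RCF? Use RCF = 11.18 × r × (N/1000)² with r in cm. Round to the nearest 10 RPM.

Original rotor: r = 129 mm = 12.9 cm
RCF_original = 11.18 × 12.9 × (32.74)² = 11.18 × 12.9 × 1,071.9076 ≈ 154,592.7 × g
Your rotor: r = 12.3 / 2 = 6.15 cm
154,592.7 = 11.18 × 6.15 × (N/1000)²
(N/1000)² = 154,592.7 / 68.757 = 2248.392
N = 1000 × √2248.392 ≈ 47,417.2

≈ 47420 RPM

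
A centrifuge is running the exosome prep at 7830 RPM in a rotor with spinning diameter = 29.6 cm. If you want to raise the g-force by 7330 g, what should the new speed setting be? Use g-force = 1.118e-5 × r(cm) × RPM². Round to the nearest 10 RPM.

r = 29.6 / 2 = 14.8 cm
Current RCF = 1.118 × 10⁻⁵ × 14.8 × (7830)² = 1.118 × 10⁻⁵ × 14.8 × 61,308,900 ≈ 10,144.4 × g
Target RCF = 10,144.4 + 7,330 = 17,474.4 × g
N² = 17,474.4 / (16.5464 × 10⁻⁵) = 105,608,471
N ≈ √105,608,471 ≈ 10,276.6

10280 RPM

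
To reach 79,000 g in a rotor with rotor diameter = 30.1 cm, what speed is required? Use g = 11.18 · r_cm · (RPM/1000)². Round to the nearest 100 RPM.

r = 30.1 / 2 = 15.05 cm
79,000 = 11.18 × 15.05 × (N/1000)²
(N/1000)² = 79,000 / 168.259 = 469.5143
N = 1000 × √469.5143 ≈ 21,668.3

N ≈ 21700 RPM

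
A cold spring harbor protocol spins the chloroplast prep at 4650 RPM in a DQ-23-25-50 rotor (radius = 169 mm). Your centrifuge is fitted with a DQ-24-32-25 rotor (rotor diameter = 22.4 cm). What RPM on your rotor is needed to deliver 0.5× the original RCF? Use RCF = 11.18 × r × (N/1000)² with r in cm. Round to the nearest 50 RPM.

≈ 4050 RPM

Original rotor: r = 169 mm = 16.9 cm
RCF_original = 11.18 × 16.9 × (4.65)² = 11.18 × 16.9 × 21.6225 ≈ 4,085.4 × g
Target RCF = 0.5 × 4,085.4 ≈ 2,042.7 × g
Your rotor: r = 22.4 / 2 = 11.2 cm
2,042.7 = 11.18 × 11.2 × (N/1000)²
(N/1000)² = 2,042.7 / 125.216 = 16.31341
N = 1000 × √16.31341 ≈ 4,039.0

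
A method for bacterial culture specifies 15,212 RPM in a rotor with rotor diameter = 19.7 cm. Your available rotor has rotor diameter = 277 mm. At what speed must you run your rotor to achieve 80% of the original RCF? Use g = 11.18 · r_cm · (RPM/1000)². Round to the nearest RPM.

≈ 11474 RPM

Original rotor: r = 19.7 / 2 = 9.85 cm
RCF_original = 11.18 × 9.85 × (15.212)² = 11.18 × 9.85 × 231.404944 ≈ 25,483 × g
Target RCF = 0.8 × 25,483 ≈ 20,386.4 × g
Your rotor: r = 277 mm / 2 = 138.5 mm = 13.85 cm
20,386.4 = 11.18 × 13.85 × (N/1000)²
(N/1000)² = 20,386.4 / 154.843 = 131.6585
N = 1000 × √131.6585 ≈ 11,474.3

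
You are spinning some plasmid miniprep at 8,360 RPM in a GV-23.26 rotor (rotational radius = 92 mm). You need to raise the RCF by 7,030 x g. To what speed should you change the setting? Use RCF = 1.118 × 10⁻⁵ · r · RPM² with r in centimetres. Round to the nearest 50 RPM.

r = 92 mm = 9.2 cm
Current RCF = 1.118 × 10⁻⁵ × 9.2 × (8360)² = 1.118 × 10⁻⁵ × 9.2 × 69,889,600 ≈ 7,188.6 × g
Target RCF = 7,188.6 + 7,030 = 14,218.6 × g
N² = 14,218.6 / (10.2856 × 10⁻⁵) = 138,237,925
N ≈ √138,237,925 ≈ 11,757.5

≈ 11750 RPM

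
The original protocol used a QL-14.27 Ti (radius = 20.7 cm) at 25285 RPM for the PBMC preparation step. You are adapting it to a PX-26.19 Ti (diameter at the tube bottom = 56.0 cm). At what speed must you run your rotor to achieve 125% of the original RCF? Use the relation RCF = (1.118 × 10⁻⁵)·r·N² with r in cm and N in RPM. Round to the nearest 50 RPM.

RCF_original = 1.118 × 10⁻⁵ × 20.7 × (25285)² = 1.118 × 10⁻⁵ × 20.7 × 639,331,225 ≈ 147,957.9 × g
Target RCF = 1.25 × 147,957.9 ≈ 184,947.4 × g
Your rotor: r = 56.0 / 2 = 28 cm
184,947.4 = 1.118 × 10⁻⁵ × 28 × N²
N² = 184,947.4 / (31.304 × 10⁻⁵) = 590,810,759
N ≈ √590,810,759 ≈ 24,306.6

≈ 24300 RPM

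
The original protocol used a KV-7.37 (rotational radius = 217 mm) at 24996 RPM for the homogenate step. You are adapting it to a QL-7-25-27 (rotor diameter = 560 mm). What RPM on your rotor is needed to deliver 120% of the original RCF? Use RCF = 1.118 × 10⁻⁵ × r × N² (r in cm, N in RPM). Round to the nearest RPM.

≈ 24105 RPM

Original rotor: r = 217 mm = 21.7 cm
RCF = 1.118 × 10⁻⁵ × r × N²
RCF_original = 1.118 × 10⁻⁵ × 21.7 × (24996)² = 1.118 × 10⁻⁵ × 21.7 × 624,800,016 ≈ 151,580.2 × g
Target RCF = 1.2 × 151,580.2 ≈ 181,896.2 × g
Your rotor: r = 560 mm / 2 = 280 mm = 28 cm
181,896.2 = 1.118 × 10⁻⁵ × 28 × N²
N² = 181,896.2 / (31.304 × 10⁻⁵) = 581,063,762
N ≈ √581,063,762 ≈ 24,105.3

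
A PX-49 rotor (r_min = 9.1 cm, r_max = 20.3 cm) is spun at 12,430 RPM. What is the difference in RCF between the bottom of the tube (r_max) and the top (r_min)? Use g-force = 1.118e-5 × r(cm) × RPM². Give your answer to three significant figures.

RCF_max = 1.118 × 10⁻⁵ × 20.3 × (12430)² = 1.118 × 10⁻⁵ × 20.3 × 154,504,900 ≈ 35,065.5 × g
RCF_min = 1.118 × 10⁻⁵ × 9.1 × (12430)² = 1.118 × 10⁻⁵ × 9.1 × 154,504,900 ≈ 15,719 × g
ΔRCF = 35,065.5 − 15,719 = 19,346.5

≈ 19300 × g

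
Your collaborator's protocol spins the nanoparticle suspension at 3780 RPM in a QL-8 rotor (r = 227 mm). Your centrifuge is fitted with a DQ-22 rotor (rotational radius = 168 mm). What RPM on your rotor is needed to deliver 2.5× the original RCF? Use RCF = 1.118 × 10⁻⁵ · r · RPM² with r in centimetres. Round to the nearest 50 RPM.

Original rotor: r = 227 mm = 22.7 cm
RCF_original = 1.118 × 10⁻⁵ × 22.7 × (3780)² = 1.118 × 10⁻⁵ × 22.7 × 14,288,400 ≈ 3,626.2 × g
Target RCF = 2.5 × 3,626.2 ≈ 9,065.5 × g
Your rotor: r = 168 mm = 16.8 cm
9,065.5 = 1.118 × 10⁻⁵ × 16.8 × N²
N² = 9,065.5 / (18.7824 × 10⁻⁵) = 48,265,930
N ≈ √48,265,930 ≈ 6,947.4

6950 RPM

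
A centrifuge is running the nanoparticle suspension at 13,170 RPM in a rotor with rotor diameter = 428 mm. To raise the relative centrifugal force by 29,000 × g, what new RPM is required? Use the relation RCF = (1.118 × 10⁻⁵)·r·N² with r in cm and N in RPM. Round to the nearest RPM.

17166 RPM

r = 428 mm / 2 = 214 mm = 21.4 cm
Current RCF = 1.118 × 10⁻⁵ × 21.4 × (13170)² = 1.118 × 10⁻⁵ × 21.4 × 173,448,900 ≈ 41,498 × g
Target RCF = 41,498 + 29,000 = 70,498 × g
N² = 70,498 / (23.9252 × 10⁻⁵) = 294,660,024
N ≈ √294,660,024 ≈ 17,165.7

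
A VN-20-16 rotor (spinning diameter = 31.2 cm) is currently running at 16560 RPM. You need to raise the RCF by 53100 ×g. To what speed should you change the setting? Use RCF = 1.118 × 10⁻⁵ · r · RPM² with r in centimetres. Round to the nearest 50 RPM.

r = 31.2 / 2 = 15.6 cm
Current RCF = 1.118 × 10⁻⁵ × 15.6 × (16560)² = 1.118 × 10⁻⁵ × 15.6 × 274,233,600 ≈ 47,828.5 × g
Target RCF = 47,828.5 + 53,100 = 100,928.5 × g
N² = 100,928.5 / (17.4408 × 10⁻⁵) = 578,691,918
N ≈ √578,691,918 ≈ 24,056.0

N₂ ≈ 24050 RPM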